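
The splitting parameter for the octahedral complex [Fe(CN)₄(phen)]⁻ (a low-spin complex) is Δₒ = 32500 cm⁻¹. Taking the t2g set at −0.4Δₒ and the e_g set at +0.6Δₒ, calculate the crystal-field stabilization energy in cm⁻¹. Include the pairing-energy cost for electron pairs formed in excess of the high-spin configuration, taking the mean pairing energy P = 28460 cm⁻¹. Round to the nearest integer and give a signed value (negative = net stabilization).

-8080

Ligand charges: 4×(-1) from CN⁻ and 1×(+0) from phen sum to -4; with overall charge -1, Fe is +3.
Group 8 minus oxidation state +3 gives a d⁵ configuration for Fe³⁺.
Electron filling gives t2g^5 e_g^0.
Orbital CFSE = 5(-0.4) + 0(0.6) = -2.0Δₒ = -2.0 × 32500 = -65000 cm⁻¹.
High-spin d⁵ would be t2g^3 e_g^2 with 0 pairs; low-spin has 2, so 2 excess pairs cost +2P = +56920 cm⁻¹.
Net CFSE = -65000 + 56920 = -8080 cm⁻¹.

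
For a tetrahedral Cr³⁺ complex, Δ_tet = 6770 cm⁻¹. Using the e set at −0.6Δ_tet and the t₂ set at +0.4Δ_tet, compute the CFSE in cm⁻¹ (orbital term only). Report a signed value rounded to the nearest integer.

-5416

Cr³⁺: group 6, so d-count = 6 − 3 = 3.
With tetrahedral geometry the complex is necessarily high-spin.
Electron filling gives e² t₂¹.
Orbital CFSE = 2(-0.6) + 1(0.4) = -0.8Δ_tet = -0.8 × 6770 = -5416 cm⁻¹.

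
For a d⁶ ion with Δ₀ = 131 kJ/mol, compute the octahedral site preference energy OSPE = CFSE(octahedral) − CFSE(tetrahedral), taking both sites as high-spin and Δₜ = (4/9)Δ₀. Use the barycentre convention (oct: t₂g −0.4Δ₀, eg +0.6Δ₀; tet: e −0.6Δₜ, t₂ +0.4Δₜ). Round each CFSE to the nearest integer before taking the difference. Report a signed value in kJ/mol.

Octahedral high-spin t2g^4 e_g^2: CFSE = -0.4 × 131 = -52 kJ/mol.
In a tetrahedral site the filling is e^3 t2^3: CFSE(tet) = -0.6Δₜ = -0.6 × (4/9)(131) = -35 kJ/mol.
Subtracting, OSPE = -52 − (-35) = -17 kJ/mol.

-17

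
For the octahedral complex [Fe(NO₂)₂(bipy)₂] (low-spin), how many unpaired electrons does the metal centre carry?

Ligand charges: 2×(-1) from NO₂⁻ and 2×(+0) from bipy sum to -2; with overall charge +0, Fe is +2.
Fe sits in group 8; removing 2 electrons leaves Fe²⁺ with 8 − 2 = 6 d electrons.
Configuration: t2g^6 e_g^0, giving 0 unpaired electrons.

0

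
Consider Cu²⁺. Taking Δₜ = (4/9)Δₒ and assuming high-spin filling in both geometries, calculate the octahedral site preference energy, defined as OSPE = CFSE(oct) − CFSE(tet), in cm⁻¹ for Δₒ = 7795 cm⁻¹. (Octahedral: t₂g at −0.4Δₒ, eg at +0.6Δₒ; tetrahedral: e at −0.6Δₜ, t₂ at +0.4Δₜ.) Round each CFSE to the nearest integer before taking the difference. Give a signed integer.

-3291

Cu sits in group 11; removing 2 electrons leaves Cu²⁺ with 11 − 2 = 9 d electrons.
Octahedral high-spin t2g^6 e_g^3: CFSE = -0.6 × 7795 = -4677 cm⁻¹.
In a tetrahedral site the filling is e^4 t2^5: CFSE(tet) = -0.4Δₜ = -0.4 × (4/9)(7795) = -1386 cm⁻¹.
OSPE = -4677 − (-1386) = -3291 cm⁻¹.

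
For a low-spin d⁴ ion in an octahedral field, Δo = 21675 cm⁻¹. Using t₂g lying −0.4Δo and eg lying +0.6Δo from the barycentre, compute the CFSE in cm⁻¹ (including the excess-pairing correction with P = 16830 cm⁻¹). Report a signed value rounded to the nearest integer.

Configuration: t₂g⁴ eg⁰.
Orbital CFSE = 4(-0.4) + 0(0.6) = -1.6Δo = -1.6 × 21675 = -34680 cm⁻¹.
High-spin d⁴ would be t₂g³ eg¹ with 0 pairs; low-spin has 1, so 1 excess pair costs +1P = +16830 cm⁻¹.
Net CFSE = -34680 + 16830 = -17850 cm⁻¹.

-17850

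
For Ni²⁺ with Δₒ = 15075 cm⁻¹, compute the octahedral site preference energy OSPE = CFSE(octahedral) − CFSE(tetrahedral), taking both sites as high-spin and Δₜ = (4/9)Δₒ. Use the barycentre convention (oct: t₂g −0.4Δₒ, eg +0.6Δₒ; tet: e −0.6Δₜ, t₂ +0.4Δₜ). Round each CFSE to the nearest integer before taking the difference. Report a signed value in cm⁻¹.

-12730

Ni²⁺: group 10, so d-count = 10 − 2 = 8.
Octahedral high-spin t₂g⁶ eg²: CFSE = -1.2 × 15075 = -18090 cm⁻¹.
Tetrahedral: e⁴ t₂⁴, CFSE = 4(−0.6) + 4(+0.4) = -0.8Δₜ = -0.8 × (4/9) × 15075 = -5360 cm⁻¹.
OSPE = -18090 − (-5360) = -12730 cm⁻¹.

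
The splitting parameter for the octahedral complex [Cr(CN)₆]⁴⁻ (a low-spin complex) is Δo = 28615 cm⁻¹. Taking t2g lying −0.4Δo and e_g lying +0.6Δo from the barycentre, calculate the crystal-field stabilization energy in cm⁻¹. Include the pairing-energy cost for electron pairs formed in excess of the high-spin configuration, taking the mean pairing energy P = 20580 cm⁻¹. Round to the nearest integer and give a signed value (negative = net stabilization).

Each CN⁻ contributes -1; 6 × (-1) = -6. With overall charge -4, Cr is in the +2 oxidation state.
Cr is in group 6, so Cr²⁺ is d⁴ (6 − 2 = 4).
Configuration: t2g^4 e_g^0.
CFSE(orbital) = 4×(-0.4Δo) + 0×(0.6Δo) = -1.6Δo; with Δo = 28615 cm⁻¹ that is -45784 cm⁻¹.
High-spin d⁴ would be t2g^3 e_g^1 with 0 pairs; low-spin has 1, so 1 excess pair costs +1P = +20580 cm⁻¹.
Net CFSE = -45784 + 20580 = -25204 cm⁻¹.

-25204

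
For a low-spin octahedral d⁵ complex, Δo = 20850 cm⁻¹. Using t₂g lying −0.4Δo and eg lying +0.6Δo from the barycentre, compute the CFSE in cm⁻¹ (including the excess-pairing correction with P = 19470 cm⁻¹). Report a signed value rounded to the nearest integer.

The d⁵ electrons fill as t₂g⁵ eg⁰.
CFSE(orbital) = 5×(-0.4Δo) + 0×(0.6Δo) = -2.0Δo; with Δo = 20850 cm⁻¹ that is -41700 cm⁻¹.
Relative to high-spin t₂g³ eg² (0 paired), the low-spin configuration has 2 additional pairs, contributing +2 × 19470 = +38940 cm⁻¹.
Net CFSE = -41700 + 38940 = -2760 cm⁻¹.

-2760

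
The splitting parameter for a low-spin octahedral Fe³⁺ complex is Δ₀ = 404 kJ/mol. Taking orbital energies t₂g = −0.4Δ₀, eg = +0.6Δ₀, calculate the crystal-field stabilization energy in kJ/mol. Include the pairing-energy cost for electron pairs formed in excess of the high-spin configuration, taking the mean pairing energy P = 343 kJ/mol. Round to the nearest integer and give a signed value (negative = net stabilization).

-122

Fe sits in group 8; removing 3 electrons leaves Fe³⁺ with 8 − 3 = 5 d electrons.
The d⁵ electrons fill as t₂g⁵ eg⁰.
Orbital CFSE = 5(-0.4) + 0(0.6) = -2.0Δ₀ = -2.0 × 404 = -808 kJ/mol.
Pairing penalty: 2 pairs vs 0 in the high-spin reference → 2 extra × P = 686 kJ/mol.
Overall CFSE = -808 + 686 = -122 kJ/mol.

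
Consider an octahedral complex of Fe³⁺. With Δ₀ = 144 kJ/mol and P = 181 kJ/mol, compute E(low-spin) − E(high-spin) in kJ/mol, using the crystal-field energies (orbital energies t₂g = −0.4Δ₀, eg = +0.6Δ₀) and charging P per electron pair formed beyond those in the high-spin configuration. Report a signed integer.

Fe³⁺: group 8, so d-count = 8 − 3 = 5.
High-spin d⁵ fills as t₂g³ eg² with CFSE 3(−0.4) + 2(+0.6) = 0.0Δ₀ = 0 kJ/mol.
For low-spin the configuration is t₂g⁵ eg⁰: orbital energy -2.0 × 144 = -288 kJ/mol, and 2 additional pairs relative to high-spin add 362 kJ/mol, giving 74 kJ/mol.
E(LS) − E(HS) = 74 − (0) = 74 kJ/mol.

74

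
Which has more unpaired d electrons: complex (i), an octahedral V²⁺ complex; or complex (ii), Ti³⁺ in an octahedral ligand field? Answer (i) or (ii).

(i)

(i): Group 5 minus oxidation state +2 gives a d³ configuration for V²⁺; For octahedral d³ the high- and low-spin configurations coincide; t₂g³ eg⁰ → 3 unpaired.
(ii): Group 4 minus oxidation state +3 gives a d¹ configuration for Ti³⁺; For octahedral d¹ the high- and low-spin configurations coincide; t2g^1 e_g^0 → 1 unpaired.
So (i) has more unpaired electrons.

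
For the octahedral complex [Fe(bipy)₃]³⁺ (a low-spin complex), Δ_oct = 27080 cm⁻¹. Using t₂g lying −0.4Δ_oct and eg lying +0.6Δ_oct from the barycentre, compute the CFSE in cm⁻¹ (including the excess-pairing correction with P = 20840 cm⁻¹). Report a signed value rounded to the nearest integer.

-12480

bipy is neutral, so the +3 overall charge sits on Fe: oxidation state +3.
Fe is in group 8, so Fe³⁺ is d⁵ (8 − 3 = 5).
Configuration: t₂g⁵ eg⁰.
Orbital CFSE = 5(-0.4) + 0(0.6) = -2.0Δ_oct = -2.0 × 27080 = -54160 cm⁻¹.
High-spin d⁵ would be t₂g³ eg² with 0 pairs; low-spin has 2, so 2 excess pairs cost +2P = +41680 cm⁻¹.
Combining: -54160 + 41680 = -12480 cm⁻¹.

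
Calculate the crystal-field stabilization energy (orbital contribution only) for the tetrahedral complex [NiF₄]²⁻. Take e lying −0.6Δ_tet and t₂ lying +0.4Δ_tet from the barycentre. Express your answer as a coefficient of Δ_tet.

-0.8 Δ_tet

Each F⁻ contributes -1; 4 × (-1) = -4. With overall charge -2, Ni is in the +2 oxidation state.
Ni sits in group 10; removing 2 electrons leaves Ni²⁺ with 10 − 2 = 8 d electrons.
With tetrahedral geometry the complex is necessarily high-spin.
Configuration: e⁴ t₂⁴.
CFSE = 4(-0.6Δ_tet) + 4(0.4Δ_tet) = -2.4Δ_tet + 1.6Δ_tet = -0.8Δ_tet.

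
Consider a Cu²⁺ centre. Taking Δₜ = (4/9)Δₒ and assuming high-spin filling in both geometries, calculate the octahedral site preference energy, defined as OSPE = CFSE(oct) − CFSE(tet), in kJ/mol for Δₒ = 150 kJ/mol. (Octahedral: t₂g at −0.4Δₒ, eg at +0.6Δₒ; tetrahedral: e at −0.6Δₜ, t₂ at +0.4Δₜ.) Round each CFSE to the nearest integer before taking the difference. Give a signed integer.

-63

Cu is in group 11, so Cu²⁺ is d⁹ (11 − 2 = 9).
In an octahedral site d⁹ (HS) is t₂g⁶ eg³, giving CFSE(oct) = -0.6Δₒ = -90 kJ/mol.
Tetrahedral: e⁴ t₂⁵, CFSE = 4(−0.6) + 5(+0.4) = -0.4Δₜ = -0.4 × (4/9) × 150 = -27 kJ/mol.
Subtracting, OSPE = -90 − (-27) = -63 kJ/mol.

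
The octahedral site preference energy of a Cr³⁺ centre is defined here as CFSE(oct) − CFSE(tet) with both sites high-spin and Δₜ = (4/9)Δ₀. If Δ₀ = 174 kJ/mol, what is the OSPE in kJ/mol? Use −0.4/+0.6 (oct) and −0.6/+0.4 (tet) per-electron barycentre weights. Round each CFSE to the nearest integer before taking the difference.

-147

Cr³⁺: group 6, so d-count = 6 − 3 = 3.
In an octahedral site d³ (HS) is t2g^3 e_g^0, giving CFSE(oct) = -1.2Δ₀ = -209 kJ/mol.
Tetrahedral: e^2 t2^1, CFSE = 2(−0.6) + 1(+0.4) = -0.8Δₜ = -0.8 × (4/9) × 174 = -62 kJ/mol.
OSPE = CFSE(oct) − CFSE(tet) = -209 − (-62) = -147 kJ/mol.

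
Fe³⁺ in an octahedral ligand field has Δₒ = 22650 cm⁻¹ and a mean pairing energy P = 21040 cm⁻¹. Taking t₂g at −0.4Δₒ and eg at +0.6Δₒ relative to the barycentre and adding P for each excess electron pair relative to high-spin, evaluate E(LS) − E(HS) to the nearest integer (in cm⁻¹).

Fe³⁺: group 8, so d-count = 8 − 3 = 5.
In the high-spin limit (t₂g³ eg²) the orbital term is 0.0Δₒ = 0 cm⁻¹, with no excess pairing.
For low-spin the configuration is t₂g⁵ eg⁰: orbital energy -2.0 × 22650 = -45300 cm⁻¹, and 2 additional pairs relative to high-spin add 42080 cm⁻¹, giving -3220 cm⁻¹.
The difference is -3220 − (0) = -3220 cm⁻¹, so low-spin lies lower.

-3220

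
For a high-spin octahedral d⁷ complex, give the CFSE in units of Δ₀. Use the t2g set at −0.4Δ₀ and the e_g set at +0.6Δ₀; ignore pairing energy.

-0.8 Δ₀

Configuration: t2g^5 e_g^2.
CFSE = 5(-0.4Δ₀) + 2(0.6Δ₀) = -2.0Δ₀ + 1.2Δ₀ = -0.8Δ₀.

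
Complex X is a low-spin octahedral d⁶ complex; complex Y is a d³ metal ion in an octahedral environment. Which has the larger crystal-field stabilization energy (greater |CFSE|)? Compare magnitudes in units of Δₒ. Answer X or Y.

X: t₂g⁶ eg⁰, CFSE = -2.4Δₒ.
Y: For octahedral d³ the high- and low-spin configurations coincide; t₂g³ eg⁰, CFSE = -1.2Δₒ.
So X has the larger |CFSE|.

X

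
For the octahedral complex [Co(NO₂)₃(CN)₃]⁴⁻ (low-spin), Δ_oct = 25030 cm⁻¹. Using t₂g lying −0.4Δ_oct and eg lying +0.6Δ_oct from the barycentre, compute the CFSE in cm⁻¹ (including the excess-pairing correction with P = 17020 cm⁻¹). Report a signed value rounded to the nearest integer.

-28034

Ligand charges: 3×(-1) from NO₂⁻ and 3×(-1) from CN⁻ sum to -6; with overall charge -4, Co is +2.
Co²⁺: group 9, so d-count = 9 − 2 = 7.
Configuration: t₂g⁶ eg¹.
Orbital CFSE = 6(-0.4) + 1(0.6) = -1.8Δ_oct = -1.8 × 25030 = -45054 cm⁻¹.
Pairing penalty: 3 pairs vs 2 in the high-spin reference → 1 extra × P = 17020 cm⁻¹.
Combining: -45054 + 17020 = -28034 cm⁻¹.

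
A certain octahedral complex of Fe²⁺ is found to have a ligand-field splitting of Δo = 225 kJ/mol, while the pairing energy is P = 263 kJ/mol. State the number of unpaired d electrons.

Fe sits in group 8; removing 2 electrons leaves Fe²⁺ with 8 − 2 = 6 d electrons.
Δo < P, so pairing is avoided: the ground state is high-spin.
Filling d⁶ accordingly: t2g^4 e_g^2.
Unpaired electrons: 4.

4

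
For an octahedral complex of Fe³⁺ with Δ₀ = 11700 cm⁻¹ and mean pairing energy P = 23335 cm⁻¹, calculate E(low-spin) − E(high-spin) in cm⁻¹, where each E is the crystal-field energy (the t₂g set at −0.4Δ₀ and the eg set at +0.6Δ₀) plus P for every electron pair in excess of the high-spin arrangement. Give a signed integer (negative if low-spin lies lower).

23270

Fe is in group 8, so Fe³⁺ is d⁵ (8 − 3 = 5).
High-spin d⁵ fills as t₂g³ eg² with CFSE 3(−0.4) + 2(+0.6) = 0.0Δ₀ = 0 cm⁻¹.
Low-spin: t₂g⁵ eg⁰, orbital CFSE = -2.0Δ₀ = -23400 cm⁻¹; plus 2 excess pairs × P = +46670 cm⁻¹; total 23270 cm⁻¹.
E(LS) − E(HS) = 23270 − (0) = 23270 cm⁻¹.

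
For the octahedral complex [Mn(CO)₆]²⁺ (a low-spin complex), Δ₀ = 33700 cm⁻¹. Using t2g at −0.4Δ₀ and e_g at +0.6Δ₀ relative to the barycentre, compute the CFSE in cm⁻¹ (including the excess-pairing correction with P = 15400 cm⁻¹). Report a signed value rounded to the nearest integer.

CO is neutral, so the +2 overall charge sits on Mn: oxidation state +2.
Mn sits in group 7; removing 2 electrons leaves Mn²⁺ with 7 − 2 = 5 d electrons.
The d⁵ electrons fill as t2g^5 e_g^0.
Orbital CFSE = 5(-0.4) + 0(0.6) = -2.0Δ₀ = -2.0 × 33700 = -67400 cm⁻¹.
High-spin d⁵ would be t2g^3 e_g^2 with 0 pairs; low-spin has 2, so 2 excess pairs cost +2P = +30800 cm⁻¹.
Combining: -67400 + 30800 = -36600 cm⁻¹.

-36600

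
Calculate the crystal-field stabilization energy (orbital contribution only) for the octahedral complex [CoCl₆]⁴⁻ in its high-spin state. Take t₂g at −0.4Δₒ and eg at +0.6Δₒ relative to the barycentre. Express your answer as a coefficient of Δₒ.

-0.8 Δₒ

Each Cl⁻ contributes -1; 6 × (-1) = -6. With overall charge -4, Co is in the +2 oxidation state.
Co²⁺: group 9, so d-count = 9 − 2 = 7.
Configuration: t₂g⁵ eg².
CFSE = 5(-0.4Δₒ) + 2(0.6Δₒ) = -2.0Δₒ + 1.2Δₒ = -0.8Δₒ.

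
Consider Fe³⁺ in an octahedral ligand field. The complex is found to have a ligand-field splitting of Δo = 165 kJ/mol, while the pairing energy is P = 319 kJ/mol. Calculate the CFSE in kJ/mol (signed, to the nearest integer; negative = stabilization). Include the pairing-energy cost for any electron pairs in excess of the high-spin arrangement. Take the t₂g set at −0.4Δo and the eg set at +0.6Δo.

Fe³⁺: group 8, so d-count = 8 − 3 = 5.
Here Δo < P (165 < 319), so the high-spin state is favoured.
Configuration: t₂g³ eg².
Orbital CFSE = 0.0Δo = 0.0 × 165 = 0 kJ/mol.
High-spin has no excess pairs, so no pairing correction applies.

0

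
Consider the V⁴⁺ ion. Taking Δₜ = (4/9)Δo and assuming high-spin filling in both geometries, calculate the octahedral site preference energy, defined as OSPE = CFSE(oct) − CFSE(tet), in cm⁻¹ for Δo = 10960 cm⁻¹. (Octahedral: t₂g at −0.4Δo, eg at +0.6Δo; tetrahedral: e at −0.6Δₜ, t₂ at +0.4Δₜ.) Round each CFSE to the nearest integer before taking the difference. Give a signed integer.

-1461

V is in group 5, so V⁴⁺ is d¹ (5 − 4 = 1).
In an octahedral site d¹ (HS) is t2g^1 e_g^0, giving CFSE(oct) = -0.4Δo = -4384 cm⁻¹.
Tetrahedral e^1 t2^0 gives -0.6Δₜ = -0.6 × (4/9) × 10960 = -2923 cm⁻¹.
OSPE = CFSE(oct) − CFSE(tet) = -4384 − (-2923) = -1461 cm⁻¹.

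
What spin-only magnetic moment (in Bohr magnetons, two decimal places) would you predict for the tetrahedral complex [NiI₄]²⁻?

2.83 Bohr magnetons

Each I⁻ contributes -1; 4 × (-1) = -4. With overall charge -2, Ni is in the +2 oxidation state.
Group 10 minus oxidation state +2 gives a d⁸ configuration for Ni²⁺.
Tetrahedral fields are weak (Δₜ ≈ 4/9 Δₒ), so electrons fill high-spin.
Configuration: e^4 t2^4 → 2 unpaired electrons.
μ(spin-only) = √[2(2+2)] = √8 ≈ 2.83 Bohr magnetons.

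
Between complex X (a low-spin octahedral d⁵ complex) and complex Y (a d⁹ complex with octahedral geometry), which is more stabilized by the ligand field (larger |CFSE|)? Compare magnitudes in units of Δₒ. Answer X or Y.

X

X: t2g^5 e_g^0, CFSE = -2.0Δₒ.
Y: t₂g⁶ eg³, CFSE = -0.6Δₒ.
So X has the larger |CFSE|.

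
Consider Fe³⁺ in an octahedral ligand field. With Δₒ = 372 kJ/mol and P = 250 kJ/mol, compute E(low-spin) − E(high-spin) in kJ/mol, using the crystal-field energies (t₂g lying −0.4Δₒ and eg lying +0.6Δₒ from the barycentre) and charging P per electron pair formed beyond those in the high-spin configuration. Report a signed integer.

-244

Group 8 minus oxidation state +3 gives a d⁵ configuration for Fe³⁺.
High-spin: t₂g³ eg², CFSE = 0.0Δₒ = 0 kJ/mol.
Low-spin t₂g⁵ eg⁰ gives -2.0Δₒ = -744 kJ/mol, but forming 2 extra pairs costs 2P = 500 kJ/mol, so E(LS) = -744 + 500 = -244 kJ/mol.
Thus E(LS) − E(HS) = -244 kJ/mol.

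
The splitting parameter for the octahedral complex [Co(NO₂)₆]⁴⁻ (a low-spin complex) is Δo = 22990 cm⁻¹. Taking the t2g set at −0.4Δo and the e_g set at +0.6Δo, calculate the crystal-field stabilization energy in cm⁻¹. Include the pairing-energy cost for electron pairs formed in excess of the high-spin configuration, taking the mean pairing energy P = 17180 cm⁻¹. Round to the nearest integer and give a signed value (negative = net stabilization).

Each NO₂⁻ contributes -1; 6 × (-1) = -6. With overall charge -4, Co is in the +2 oxidation state.
Co²⁺: group 9, so d-count = 9 − 2 = 7.
The d⁷ electrons fill as t2g^6 e_g^1.
Orbital CFSE = 6(-0.4) + 1(0.6) = -1.8Δo = -1.8 × 22990 = -41382 cm⁻¹.
High-spin d⁷ would be t2g^5 e_g^2 with 2 pairs; low-spin has 3, so 1 excess pair costs +1P = +17180 cm⁻¹.
Combining: -41382 + 17180 = -24202 cm⁻¹.

-24202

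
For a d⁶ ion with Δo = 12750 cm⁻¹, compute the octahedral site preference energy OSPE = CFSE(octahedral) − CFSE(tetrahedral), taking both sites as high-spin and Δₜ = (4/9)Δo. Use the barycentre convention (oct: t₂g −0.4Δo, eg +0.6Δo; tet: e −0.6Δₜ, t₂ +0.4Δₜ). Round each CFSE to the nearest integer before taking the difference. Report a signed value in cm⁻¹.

-1700

Octahedral (high-spin): t₂g⁴ eg², CFSE = 4(−0.4) + 2(+0.6) = -0.4Δo = -0.4 × 12750 = -5100 cm⁻¹.
Tetrahedral: e³ t₂³, CFSE = 3(−0.6) + 3(+0.4) = -0.6Δₜ = -0.6 × (4/9) × 12750 = -3400 cm⁻¹.
OSPE = CFSE(oct) − CFSE(tet) = -5100 − (-3400) = -1700 cm⁻¹.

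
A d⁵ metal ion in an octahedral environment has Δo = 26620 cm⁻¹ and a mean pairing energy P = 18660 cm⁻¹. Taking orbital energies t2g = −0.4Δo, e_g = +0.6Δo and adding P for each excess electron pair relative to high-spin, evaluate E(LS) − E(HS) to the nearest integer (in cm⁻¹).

High-spin d⁵ fills as t2g^3 e_g^2 with CFSE 3(−0.4) + 2(+0.6) = 0.0Δo = 0 cm⁻¹.
For low-spin the configuration is t2g^5 e_g^0: orbital energy -2.0 × 26620 = -53240 cm⁻¹, and 2 additional pairs relative to high-spin add 37320 cm⁻¹, giving -15920 cm⁻¹.
Thus E(LS) − E(HS) = -15920 cm⁻¹.

-15920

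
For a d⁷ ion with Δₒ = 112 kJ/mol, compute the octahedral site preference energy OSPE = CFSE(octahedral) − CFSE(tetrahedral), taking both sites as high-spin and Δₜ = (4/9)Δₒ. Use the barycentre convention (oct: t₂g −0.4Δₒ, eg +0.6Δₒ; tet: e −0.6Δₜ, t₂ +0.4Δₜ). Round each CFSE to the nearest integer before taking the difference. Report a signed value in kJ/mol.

-30

Octahedral high-spin t₂g⁵ eg²: CFSE = -0.8 × 112 = -90 kJ/mol.
Tetrahedral e⁴ t₂³ gives -1.2Δₜ = -1.2 × (4/9) × 112 = -60 kJ/mol.
OSPE = CFSE(oct) − CFSE(tet) = -90 − (-60) = -30 kJ/mol.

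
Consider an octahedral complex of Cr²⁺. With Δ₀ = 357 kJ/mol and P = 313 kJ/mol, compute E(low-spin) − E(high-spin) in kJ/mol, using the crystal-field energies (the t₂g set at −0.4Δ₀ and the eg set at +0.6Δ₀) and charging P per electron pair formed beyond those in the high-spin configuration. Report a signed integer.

Cr²⁺: group 6, so d-count = 6 − 2 = 4.
In the high-spin limit (t₂g³ eg¹) the orbital term is -0.6Δ₀ = -214 kJ/mol, with no excess pairing.
Low-spin: t₂g⁴ eg⁰, orbital CFSE = -1.6Δ₀ = -571 kJ/mol; plus 1 excess pair × P = +313 kJ/mol; total -258 kJ/mol.
E(LS) − E(HS) = -258 − (-214) = -44 kJ/mol.

-44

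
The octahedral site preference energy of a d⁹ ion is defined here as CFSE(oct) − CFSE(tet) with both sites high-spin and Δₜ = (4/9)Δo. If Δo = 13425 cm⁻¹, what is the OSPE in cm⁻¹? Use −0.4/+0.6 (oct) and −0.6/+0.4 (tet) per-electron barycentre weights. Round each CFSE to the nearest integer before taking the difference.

Octahedral high-spin t₂g⁶ eg³: CFSE = -0.6 × 13425 = -8055 cm⁻¹.
In a tetrahedral site the filling is e⁴ t₂⁵: CFSE(tet) = -0.4Δₜ = -0.4 × (4/9)(13425) = -2387 cm⁻¹.
Subtracting, OSPE = -8055 − (-2387) = -5668 cm⁻¹.

-5668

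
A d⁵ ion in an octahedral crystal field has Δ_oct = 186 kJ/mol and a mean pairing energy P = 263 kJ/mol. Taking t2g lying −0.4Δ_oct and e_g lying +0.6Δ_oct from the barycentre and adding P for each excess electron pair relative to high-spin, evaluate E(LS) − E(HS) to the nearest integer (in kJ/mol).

154

High-spin: t2g^3 e_g^2, CFSE = 0.0Δ_oct = 0 kJ/mol.
For low-spin the configuration is t2g^5 e_g^0: orbital energy -2.0 × 186 = -372 kJ/mol, and 2 additional pairs relative to high-spin add 526 kJ/mol, giving 154 kJ/mol.
E(LS) − E(HS) = 154 − (0) = 154 kJ/mol.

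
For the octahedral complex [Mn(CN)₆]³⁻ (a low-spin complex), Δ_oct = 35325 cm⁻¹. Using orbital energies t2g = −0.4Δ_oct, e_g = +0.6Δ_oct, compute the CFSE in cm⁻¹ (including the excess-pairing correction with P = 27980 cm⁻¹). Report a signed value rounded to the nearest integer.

Each CN⁻ contributes -1; 6 × (-1) = -6. With overall charge -3, Mn is in the +3 oxidation state.
Mn³⁺: group 7, so d-count = 7 − 3 = 4.
Electron filling gives t2g^4 e_g^0.
The orbital stabilization is -1.6Δ_oct = -1.6 × 35325 = -56520 cm⁻¹.
Relative to high-spin t2g^3 e_g^1 (0 paired), the low-spin configuration has 1 additional pair, contributing +1 × 27980 = +27980 cm⁻¹.
Net CFSE = -56520 + 27980 = -28540 cm⁻¹.

-28540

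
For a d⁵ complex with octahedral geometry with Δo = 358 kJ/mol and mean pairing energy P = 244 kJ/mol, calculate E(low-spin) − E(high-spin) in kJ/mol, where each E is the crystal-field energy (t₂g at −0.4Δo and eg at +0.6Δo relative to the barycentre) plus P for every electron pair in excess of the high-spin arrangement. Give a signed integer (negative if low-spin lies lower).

-228

High-spin: t₂g³ eg², CFSE = 0.0Δo = 0 kJ/mol.
Low-spin t₂g⁵ eg⁰ gives -2.0Δo = -716 kJ/mol, but forming 2 extra pairs costs 2P = 488 kJ/mol, so E(LS) = -716 + 488 = -228 kJ/mol.
E(LS) − E(HS) = -228 − (0) = -228 kJ/mol.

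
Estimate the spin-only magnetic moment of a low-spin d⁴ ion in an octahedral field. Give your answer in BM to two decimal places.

2.83 BM

Configuration: t2g^4 e_g^0 → 2 unpaired electrons.
μ(spin-only) = √[2(2+2)] = √8 ≈ 2.83 BM.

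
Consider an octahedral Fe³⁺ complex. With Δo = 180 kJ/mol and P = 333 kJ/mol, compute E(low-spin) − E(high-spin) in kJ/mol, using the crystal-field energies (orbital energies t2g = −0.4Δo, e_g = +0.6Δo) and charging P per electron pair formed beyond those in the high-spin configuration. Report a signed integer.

Fe sits in group 8; removing 3 electrons leaves Fe³⁺ with 8 − 3 = 5 d electrons.
High-spin d⁵ fills as t2g^3 e_g^2 with CFSE 3(−0.4) + 2(+0.6) = 0.0Δo = 0 kJ/mol.
Low-spin: t2g^5 e_g^0, orbital CFSE = -2.0Δo = -360 kJ/mol; plus 2 excess pairs × P = +666 kJ/mol; total 306 kJ/mol.
Thus E(LS) − E(HS) = 306 kJ/mol.

306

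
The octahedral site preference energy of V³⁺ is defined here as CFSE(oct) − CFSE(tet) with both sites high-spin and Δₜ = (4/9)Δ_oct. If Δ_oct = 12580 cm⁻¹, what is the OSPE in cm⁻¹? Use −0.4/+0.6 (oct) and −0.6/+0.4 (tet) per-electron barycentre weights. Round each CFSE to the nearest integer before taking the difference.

-3355

V sits in group 5; removing 3 electrons leaves V³⁺ with 5 − 3 = 2 d electrons.
Octahedral high-spin t2g^2 e_g^0: CFSE = -0.8 × 12580 = -10064 cm⁻¹.
In a tetrahedral site the filling is e^2 t2^0: CFSE(tet) = -1.2Δₜ = -1.2 × (4/9)(12580) = -6709 cm⁻¹.
Subtracting, OSPE = -10064 − (-6709) = -3355 cm⁻¹.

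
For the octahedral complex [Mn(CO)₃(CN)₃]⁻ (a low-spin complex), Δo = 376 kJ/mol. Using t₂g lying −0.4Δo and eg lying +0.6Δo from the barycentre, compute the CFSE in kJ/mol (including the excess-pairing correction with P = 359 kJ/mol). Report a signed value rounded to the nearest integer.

Ligand charges: 3×(+0) from CO and 3×(-1) from CN⁻ sum to -3; with overall charge -1, Mn is +2.
Mn²⁺: group 7, so d-count = 7 − 2 = 5.
Electron filling gives t₂g⁵ eg⁰.
CFSE(orbital) = 5×(-0.4Δo) + 0×(0.6Δo) = -2.0Δo; with Δo = 376 kJ/mol that is -752 kJ/mol.
Relative to high-spin t₂g³ eg² (0 paired), the low-spin configuration has 2 additional pairs, contributing +2 × 359 = +718 kJ/mol.
Combining: -752 + 718 = -34 kJ/mol.

-34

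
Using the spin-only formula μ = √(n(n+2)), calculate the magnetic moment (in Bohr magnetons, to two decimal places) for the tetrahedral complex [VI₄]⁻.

Each I⁻ contributes -1; 4 × (-1) = -4. With overall charge -1, V is in the +3 oxidation state.
Group 5 minus oxidation state +3 gives a d² configuration for V³⁺.
Tetrahedral fields are weak (Δₜ ≈ 4/9 Δₒ), so electrons fill high-spin.
Configuration: e^2 t2^0 → 2 unpaired electrons.
μ(spin-only) = √[2(2+2)] = √8 ≈ 2.83 Bohr magnetons.

2.83 Bohr magnetons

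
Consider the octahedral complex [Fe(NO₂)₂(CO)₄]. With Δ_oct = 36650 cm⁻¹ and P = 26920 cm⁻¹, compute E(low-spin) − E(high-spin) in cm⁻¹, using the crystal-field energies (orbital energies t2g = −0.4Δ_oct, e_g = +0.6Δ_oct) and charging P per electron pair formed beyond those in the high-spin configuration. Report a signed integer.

-19460

Ligand charges: 2×(-1) from NO₂⁻ and 4×(+0) from CO sum to -2; with overall charge +0, Fe is +2.
Fe²⁺: group 8, so d-count = 8 − 2 = 6.
High-spin: t2g^4 e_g^2, CFSE = -0.4Δ_oct = -14660 cm⁻¹.
Low-spin: t2g^6 e_g^0, orbital CFSE = -2.4Δ_oct = -87960 cm⁻¹; plus 2 excess pairs × P = +53840 cm⁻¹; total -34120 cm⁻¹.
The difference is -34120 − (-14660) = -19460 cm⁻¹, so low-spin lies lower.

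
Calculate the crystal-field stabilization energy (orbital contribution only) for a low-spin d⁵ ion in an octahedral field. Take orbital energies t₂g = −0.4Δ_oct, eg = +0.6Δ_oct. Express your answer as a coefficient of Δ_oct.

Configuration: t₂g⁵ eg⁰.
CFSE = 5(-0.4Δ_oct) + 0(0.6Δ_oct) = -2.0Δ_oct + 0.0Δ_oct = -2.0Δ_oct.

-2.0 Δ_oct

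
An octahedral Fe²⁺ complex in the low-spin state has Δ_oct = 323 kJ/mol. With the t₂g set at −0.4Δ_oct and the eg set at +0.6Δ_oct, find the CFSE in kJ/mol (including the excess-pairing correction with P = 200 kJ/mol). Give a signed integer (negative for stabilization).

Fe is in group 8, so Fe²⁺ is d⁶ (8 − 2 = 6).
Configuration: t₂g⁶ eg⁰.
Orbital CFSE = 6(-0.4) + 0(0.6) = -2.4Δ_oct = -2.4 × 323 = -775 kJ/mol.
Pairing penalty: 3 pairs vs 1 in the high-spin reference → 2 extra × P = 400 kJ/mol.
Overall CFSE = -775 + 400 = -375 kJ/mol.

-375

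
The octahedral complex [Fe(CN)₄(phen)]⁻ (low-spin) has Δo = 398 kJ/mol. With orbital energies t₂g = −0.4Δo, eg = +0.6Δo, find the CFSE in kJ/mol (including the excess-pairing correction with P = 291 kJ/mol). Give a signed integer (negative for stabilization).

Ligand charges: 4×(-1) from CN⁻ and 1×(+0) from phen sum to -4; with overall charge -1, Fe is +3.
Fe sits in group 8; removing 3 electrons leaves Fe³⁺ with 8 − 3 = 5 d electrons.
Configuration: t₂g⁵ eg⁰.
CFSE(orbital) = 5×(-0.4Δo) + 0×(0.6Δo) = -2.0Δo; with Δo = 398 kJ/mol that is -796 kJ/mol.
Pairing penalty: 2 pairs vs 0 in the high-spin reference → 2 extra × P = 582 kJ/mol.
Combining: -796 + 582 = -214 kJ/mol.

-214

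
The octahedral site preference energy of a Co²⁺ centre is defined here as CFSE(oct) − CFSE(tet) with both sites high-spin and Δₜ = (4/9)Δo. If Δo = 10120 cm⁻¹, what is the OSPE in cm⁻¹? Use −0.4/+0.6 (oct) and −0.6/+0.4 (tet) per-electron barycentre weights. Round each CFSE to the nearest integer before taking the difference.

-2699

Co is in group 9, so Co²⁺ is d⁷ (9 − 2 = 7).
Octahedral (high-spin): t₂g⁵ eg², CFSE = 5(−0.4) + 2(+0.6) = -0.8Δo = -0.8 × 10120 = -8096 cm⁻¹.
In a tetrahedral site the filling is e⁴ t₂³: CFSE(tet) = -1.2Δₜ = -1.2 × (4/9)(10120) = -5397 cm⁻¹.
OSPE = -8096 − (-5397) = -2699 cm⁻¹.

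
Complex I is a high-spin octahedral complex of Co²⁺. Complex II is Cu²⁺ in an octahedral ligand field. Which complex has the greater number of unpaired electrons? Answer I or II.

I: Co is in group 9, so Co²⁺ is d⁷ (9 − 2 = 7); t₂g⁵ eg² → 3 unpaired.
II: Cu²⁺: group 11, so d-count = 11 − 2 = 9; t₂g⁶ eg³ → 1 unpaired.
So I has more unpaired electrons.

I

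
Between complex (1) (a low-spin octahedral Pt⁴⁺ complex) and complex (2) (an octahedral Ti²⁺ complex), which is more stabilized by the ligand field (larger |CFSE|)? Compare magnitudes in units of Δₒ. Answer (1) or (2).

(1): Pt⁴⁺: group 10, so d-count = 10 − 4 = 6; t₂g⁶ eg⁰, CFSE = -2.4Δₒ.
(2): Ti is in group 4, so Ti²⁺ is d² (4 − 2 = 2); t₂g² eg⁰, CFSE = -0.8Δₒ.
So (1) has the larger |CFSE|.

(1)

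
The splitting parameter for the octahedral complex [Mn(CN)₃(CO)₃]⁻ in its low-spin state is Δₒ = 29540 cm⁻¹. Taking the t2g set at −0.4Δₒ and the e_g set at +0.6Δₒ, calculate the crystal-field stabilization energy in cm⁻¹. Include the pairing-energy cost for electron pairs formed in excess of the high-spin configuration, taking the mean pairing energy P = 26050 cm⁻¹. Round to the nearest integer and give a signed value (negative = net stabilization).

-6980

Ligand charges: 3×(-1) from CN⁻ and 3×(+0) from CO sum to -3; with overall charge -1, Mn is +2.
Group 7 minus oxidation state +2 gives a d⁵ configuration for Mn²⁺.
The d⁵ electrons fill as t2g^5 e_g^0.
The orbital stabilization is -2.0Δₒ = -2.0 × 29540 = -59080 cm⁻¹.
High-spin d⁵ would be t2g^3 e_g^2 with 0 pairs; low-spin has 2, so 2 excess pairs cost +2P = +52100 cm⁻¹.
Net CFSE = -59080 + 52100 = -6980 cm⁻¹.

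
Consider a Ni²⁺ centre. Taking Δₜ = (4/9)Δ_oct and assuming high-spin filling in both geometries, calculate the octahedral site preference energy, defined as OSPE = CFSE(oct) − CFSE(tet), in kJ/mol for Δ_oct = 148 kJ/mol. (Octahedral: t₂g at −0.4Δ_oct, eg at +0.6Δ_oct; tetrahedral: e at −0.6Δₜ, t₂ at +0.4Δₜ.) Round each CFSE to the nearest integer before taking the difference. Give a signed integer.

-125

Ni is in group 10, so Ni²⁺ is d⁸ (10 − 2 = 8).
Octahedral (high-spin): t₂g⁶ eg², CFSE = 6(−0.4) + 2(+0.6) = -1.2Δ_oct = -1.2 × 148 = -178 kJ/mol.
Tetrahedral: e⁴ t₂⁴, CFSE = 4(−0.6) + 4(+0.4) = -0.8Δₜ = -0.8 × (4/9) × 148 = -53 kJ/mol.
OSPE = -178 − (-53) = -125 kJ/mol.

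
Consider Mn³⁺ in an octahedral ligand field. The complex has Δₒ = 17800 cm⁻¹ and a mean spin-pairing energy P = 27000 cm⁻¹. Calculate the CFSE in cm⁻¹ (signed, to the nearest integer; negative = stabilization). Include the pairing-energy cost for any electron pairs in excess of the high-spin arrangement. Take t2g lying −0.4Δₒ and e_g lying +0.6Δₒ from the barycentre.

Mn³⁺: group 7, so d-count = 7 − 3 = 4.
Δₒ < P, so pairing is avoided: the ground state is high-spin.
Configuration: t2g^3 e_g^1.
Orbital CFSE = -0.6Δₒ = -0.6 × 17800 = -10680 cm⁻¹.
High-spin has no excess pairs, so no pairing correction applies.

-10680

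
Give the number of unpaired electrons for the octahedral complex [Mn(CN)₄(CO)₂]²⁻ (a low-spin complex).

1

Ligand charges: 4×(-1) from CN⁻ and 2×(+0) from CO sum to -4; with overall charge -2, Mn is +2.
Mn²⁺: group 7, so d-count = 7 − 2 = 5.
Configuration: t2g^5 e_g^0, giving 1 unpaired electron.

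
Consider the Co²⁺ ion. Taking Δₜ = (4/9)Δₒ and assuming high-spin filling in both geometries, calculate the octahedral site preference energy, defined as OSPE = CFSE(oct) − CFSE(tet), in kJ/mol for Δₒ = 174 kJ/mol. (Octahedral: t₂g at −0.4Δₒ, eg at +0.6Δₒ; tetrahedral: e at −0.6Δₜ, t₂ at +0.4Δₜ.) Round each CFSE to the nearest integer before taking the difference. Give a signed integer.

Co²⁺: group 9, so d-count = 9 − 2 = 7.
In an octahedral site d⁷ (HS) is t₂g⁵ eg², giving CFSE(oct) = -0.8Δₒ = -139 kJ/mol.
Tetrahedral e⁴ t₂³ gives -1.2Δₜ = -1.2 × (4/9) × 174 = -93 kJ/mol.
OSPE = -139 − (-93) = -46 kJ/mol.

-46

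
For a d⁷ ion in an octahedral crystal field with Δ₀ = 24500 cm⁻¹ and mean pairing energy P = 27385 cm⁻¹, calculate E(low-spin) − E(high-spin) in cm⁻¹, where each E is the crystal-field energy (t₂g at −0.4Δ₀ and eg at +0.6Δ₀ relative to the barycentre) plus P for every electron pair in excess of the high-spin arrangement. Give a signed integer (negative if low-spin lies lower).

In the high-spin limit (t₂g⁵ eg²) the orbital term is -0.8Δ₀ = -19600 cm⁻¹, with no excess pairing.
Low-spin: t₂g⁶ eg¹, orbital CFSE = -1.8Δ₀ = -44100 cm⁻¹; plus 1 excess pair × P = +27385 cm⁻¹; total -16715 cm⁻¹.
The difference is -16715 − (-19600) = 2885 cm⁻¹, so high-spin lies lower.

2885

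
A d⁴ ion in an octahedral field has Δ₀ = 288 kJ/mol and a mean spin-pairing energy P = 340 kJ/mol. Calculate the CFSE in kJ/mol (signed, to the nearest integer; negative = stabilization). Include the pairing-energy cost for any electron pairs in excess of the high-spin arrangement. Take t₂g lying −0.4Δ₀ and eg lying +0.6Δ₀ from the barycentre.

-173

Δ₀ < P, so pairing is avoided: the ground state is high-spin.
Configuration: t₂g³ eg¹.
Orbital CFSE = -0.6Δ₀ = -0.6 × 288 = -173 kJ/mol.
High-spin has no excess pairs, so no pairing correction applies.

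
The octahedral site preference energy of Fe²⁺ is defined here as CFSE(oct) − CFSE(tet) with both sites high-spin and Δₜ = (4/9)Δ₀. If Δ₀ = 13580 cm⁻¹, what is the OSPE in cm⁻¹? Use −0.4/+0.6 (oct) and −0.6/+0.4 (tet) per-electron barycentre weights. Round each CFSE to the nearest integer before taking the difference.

Fe²⁺: group 8, so d-count = 8 − 2 = 6.
In an octahedral site d⁶ (HS) is t₂g⁴ eg², giving CFSE(oct) = -0.4Δ₀ = -5432 cm⁻¹.
Tetrahedral e³ t₂³ gives -0.6Δₜ = -0.6 × (4/9) × 13580 = -3621 cm⁻¹.
OSPE = -5432 − (-3621) = -1811 cm⁻¹.

-1811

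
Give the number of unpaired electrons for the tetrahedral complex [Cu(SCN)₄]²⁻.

1

Each SCN⁻ contributes -1; 4 × (-1) = -4. With overall charge -2, Cu is in the +2 oxidation state.
Cu is in group 11, so Cu²⁺ is d⁹ (11 − 2 = 9).
Tetrahedral splitting is small, so the complex is high-spin.
Configuration: e⁴ t₂⁵, giving 1 unpaired electron.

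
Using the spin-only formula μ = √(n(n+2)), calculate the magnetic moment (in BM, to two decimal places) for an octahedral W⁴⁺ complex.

2.83 BM

W⁴⁺: group 6, so d-count = 6 − 4 = 2.
For octahedral d² the high- and low-spin configurations coincide.
Configuration: t₂g² eg⁰ → 2 unpaired electrons.
μ(spin-only) = √[2(2+2)] = √8 ≈ 2.83 BM.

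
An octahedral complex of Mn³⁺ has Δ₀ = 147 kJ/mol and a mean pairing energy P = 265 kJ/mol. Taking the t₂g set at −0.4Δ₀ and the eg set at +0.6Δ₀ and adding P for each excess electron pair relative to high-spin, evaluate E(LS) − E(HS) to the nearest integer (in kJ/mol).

Mn³⁺: group 7, so d-count = 7 − 3 = 4.
High-spin d⁴ fills as t₂g³ eg¹ with CFSE 3(−0.4) + 1(+0.6) = -0.6Δ₀ = -88 kJ/mol.
Low-spin: t₂g⁴ eg⁰, orbital CFSE = -1.6Δ₀ = -235 kJ/mol; plus 1 excess pair × P = +265 kJ/mol; total 30 kJ/mol.
Thus E(LS) − E(HS) = 118 kJ/mol.

118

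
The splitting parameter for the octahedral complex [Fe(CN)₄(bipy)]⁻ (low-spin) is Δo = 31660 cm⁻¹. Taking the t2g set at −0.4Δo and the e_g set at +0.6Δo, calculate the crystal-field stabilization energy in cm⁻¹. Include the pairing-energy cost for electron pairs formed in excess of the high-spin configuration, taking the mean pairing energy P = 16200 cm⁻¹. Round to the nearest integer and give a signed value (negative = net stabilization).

-30920

Ligand charges: 4×(-1) from CN⁻ and 1×(+0) from bipy sum to -4; with overall charge -1, Fe is +3.
Fe is in group 8, so Fe³⁺ is d⁵ (8 − 3 = 5).
Electron filling gives t2g^5 e_g^0.
The orbital stabilization is -2.0Δo = -2.0 × 31660 = -63320 cm⁻¹.
High-spin d⁵ would be t2g^3 e_g^2 with 0 pairs; low-spin has 2, so 2 excess pairs cost +2P = +32400 cm⁻¹.
Combining: -63320 + 32400 = -30920 cm⁻¹.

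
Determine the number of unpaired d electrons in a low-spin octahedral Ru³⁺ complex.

Ru sits in group 8; removing 3 electrons leaves Ru³⁺ with 8 − 3 = 5 d electrons.
Configuration: t2g^5 e_g^0, giving 1 unpaired electron.

1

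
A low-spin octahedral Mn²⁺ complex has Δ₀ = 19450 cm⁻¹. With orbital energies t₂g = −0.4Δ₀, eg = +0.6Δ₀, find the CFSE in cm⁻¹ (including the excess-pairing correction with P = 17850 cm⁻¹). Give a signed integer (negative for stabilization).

Group 7 minus oxidation state +2 gives a d⁵ configuration for Mn²⁺.
The d⁵ electrons fill as t₂g⁵ eg⁰.
CFSE(orbital) = 5×(-0.4Δ₀) + 0×(0.6Δ₀) = -2.0Δ₀; with Δ₀ = 19450 cm⁻¹ that is -38900 cm⁻¹.
Relative to high-spin t₂g³ eg² (0 paired), the low-spin configuration has 2 additional pairs, contributing +2 × 17850 = +35700 cm⁻¹.
Combining: -38900 + 35700 = -3200 cm⁻¹.

-3200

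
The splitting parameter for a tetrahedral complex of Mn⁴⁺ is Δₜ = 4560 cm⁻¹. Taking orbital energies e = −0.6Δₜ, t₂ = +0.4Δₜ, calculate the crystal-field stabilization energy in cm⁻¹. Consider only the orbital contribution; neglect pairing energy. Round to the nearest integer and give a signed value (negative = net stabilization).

Group 7 minus oxidation state +4 gives a d³ configuration for Mn⁴⁺.
Tetrahedral fields are weak (Δₜ ≈ 4/9 Δₒ), so electrons fill high-spin.
Electron filling gives e² t₂¹.
CFSE(orbital) = 2×(-0.6Δₜ) + 1×(0.4Δₜ) = -0.8Δₜ; with Δₜ = 4560 cm⁻¹ that is -3648 cm⁻¹.

-3648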